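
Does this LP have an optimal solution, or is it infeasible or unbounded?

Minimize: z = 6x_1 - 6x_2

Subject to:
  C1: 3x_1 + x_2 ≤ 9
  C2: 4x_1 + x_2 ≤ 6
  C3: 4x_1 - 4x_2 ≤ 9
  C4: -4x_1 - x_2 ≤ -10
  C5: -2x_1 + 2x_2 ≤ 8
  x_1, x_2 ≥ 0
C2 requires 4x_1 + x_2 ≤ 6, while C4 (-4x_1 - x_2 ≤ -10) is equivalent to 4x_1 + x_2 ≥ 10. Together they would need 10 ≤ 4x_1 + x_2 ≤ 6, which is impossible since 10 > 6. No point satisfies all constraints.

Infeasible — the constraint set is empty.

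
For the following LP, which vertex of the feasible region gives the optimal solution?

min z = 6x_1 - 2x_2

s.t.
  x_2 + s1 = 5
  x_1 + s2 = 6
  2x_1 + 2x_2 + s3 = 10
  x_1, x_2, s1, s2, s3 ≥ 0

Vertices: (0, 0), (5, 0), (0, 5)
(0, 5) with z = -10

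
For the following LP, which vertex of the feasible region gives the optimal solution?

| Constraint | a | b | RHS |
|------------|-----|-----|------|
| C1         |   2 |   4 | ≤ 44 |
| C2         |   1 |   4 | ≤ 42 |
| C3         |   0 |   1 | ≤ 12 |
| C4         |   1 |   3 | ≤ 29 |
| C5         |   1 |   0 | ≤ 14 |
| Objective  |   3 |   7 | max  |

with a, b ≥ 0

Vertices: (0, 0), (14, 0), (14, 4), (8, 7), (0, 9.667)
Evaluating z = 3a + 7b at each vertex:
  (0, 0): z = 0
  (14, 0): z = 42
  (14, 4): z = 70
  (8, 7): z = 73
  (0, 9.667): z = 67.67

The largest value is z = 73, attained at (8, 7).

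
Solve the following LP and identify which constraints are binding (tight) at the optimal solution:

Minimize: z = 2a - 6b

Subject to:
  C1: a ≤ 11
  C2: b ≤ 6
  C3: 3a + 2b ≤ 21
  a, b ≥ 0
Optimal: a = 0, b = 6
Slack at optimum:
  C1: slack = 11
  C2: slack = 0 (binding)
  C3: slack = 9
  a ≥ 0: a = 0 (binding)
  b ≥ 0: b = 6
Binding constraints: C2, a ≥ 0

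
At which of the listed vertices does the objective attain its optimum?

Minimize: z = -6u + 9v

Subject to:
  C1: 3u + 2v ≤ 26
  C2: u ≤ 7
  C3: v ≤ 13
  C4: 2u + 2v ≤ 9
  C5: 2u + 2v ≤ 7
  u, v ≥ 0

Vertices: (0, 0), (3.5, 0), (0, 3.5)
Evaluating z = -6u + 9v at each vertex:
  (0, 0): z = 0
  (3.5, 0): z = -21
  (0, 3.5): z = 31.5

The smallest value is z = -21, attained at (3.5, 0).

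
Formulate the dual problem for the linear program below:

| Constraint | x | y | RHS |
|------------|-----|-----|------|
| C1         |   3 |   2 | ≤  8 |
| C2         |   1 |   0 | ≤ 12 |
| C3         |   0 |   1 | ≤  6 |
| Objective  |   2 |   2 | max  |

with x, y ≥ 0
Minimize: z = 8y1 + 12y2 + 6y3

Subject to:
  C1: -3y1 - y2 ≤ -2
  C2: -2y1 - y3 ≤ -2
  y1, y2, y3 ≥ 0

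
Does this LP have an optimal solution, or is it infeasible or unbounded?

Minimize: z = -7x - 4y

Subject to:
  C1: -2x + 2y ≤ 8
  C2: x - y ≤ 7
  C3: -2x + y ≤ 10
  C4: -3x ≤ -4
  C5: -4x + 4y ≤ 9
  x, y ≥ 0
Feasible point: (2, 0) satisfies every constraint, so the LP is feasible.
Direction d = (1, 1): for each constraint row a, a·d ≤ 0 —
  (-2)(1) + (2)(1) = 0 ≤ 0
  (1)(1) + (-1)(1) = 0 ≤ 0
  (-2)(1) + (1)(1) = -1 ≤ 0
  (-3)(1) + (0)(1) = -3 ≤ 0
  (-4)(1) + (4)(1) = 0 ≤ 0
and d ≥ 0, so (2, 0) + t·d stays feasible for every t ≥ 0. Along this ray z = -7x - 4y changes by -11 per unit t, so z → −∞.

Unbounded — the objective can decrease without bound over the feasible region.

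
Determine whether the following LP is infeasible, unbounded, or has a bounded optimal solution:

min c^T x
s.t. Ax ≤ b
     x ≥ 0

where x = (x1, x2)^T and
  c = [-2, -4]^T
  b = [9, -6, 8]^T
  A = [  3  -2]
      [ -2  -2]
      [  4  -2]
Feasible point: (0, 3) satisfies every constraint, so the LP is feasible.
Direction d = (0, 1): for each constraint row a, a·d ≤ 0 —
  (3)(0) + (-2)(1) = -2 ≤ 0
  (-2)(0) + (-2)(1) = -2 ≤ 0
  (4)(0) + (-2)(1) = -2 ≤ 0
and d ≥ 0, so (0, 3) + t·d stays feasible for every t ≥ 0. Along this ray z = -2x1 - 4x2 changes by -4 per unit t, so z → −∞.

Unbounded — the objective can decrease without bound over the feasible region.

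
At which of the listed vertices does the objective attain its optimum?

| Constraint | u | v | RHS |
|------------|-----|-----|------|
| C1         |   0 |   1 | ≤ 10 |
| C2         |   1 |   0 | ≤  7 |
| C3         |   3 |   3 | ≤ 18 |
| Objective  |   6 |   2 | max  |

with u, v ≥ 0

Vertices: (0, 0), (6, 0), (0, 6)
Evaluating z = 6u + 2v at each vertex:
  (0, 0): z = 0
  (6, 0): z = 36
  (0, 6): z = 12

The largest value is z = 36, attained at (6, 0).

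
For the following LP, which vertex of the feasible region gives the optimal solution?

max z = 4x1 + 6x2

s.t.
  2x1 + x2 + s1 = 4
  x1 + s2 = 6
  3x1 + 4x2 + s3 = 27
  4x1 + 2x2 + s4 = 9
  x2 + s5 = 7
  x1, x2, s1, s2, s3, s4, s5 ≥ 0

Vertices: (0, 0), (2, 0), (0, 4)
Evaluating z = 4x1 + 6x2 at each vertex:
  (0, 0): z = 0
  (2, 0): z = 8
  (0, 4): z = 24

The largest value is z = 24, attained at (0, 4).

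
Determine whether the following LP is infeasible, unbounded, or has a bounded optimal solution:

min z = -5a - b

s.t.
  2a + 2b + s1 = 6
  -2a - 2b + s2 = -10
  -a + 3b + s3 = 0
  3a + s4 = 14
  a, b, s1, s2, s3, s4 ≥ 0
The row 2a + 2b + s1 = 6 with s1 ≥ 0 requires 2a + 2b ≤ 6, while the row -2a - 2b + s2 = -10 with s2 ≥ 0 is equivalent to 2a + 2b ≥ 10. Together they would need 10 ≤ 2a + 2b ≤ 6, which is impossible since 10 > 6. No point satisfies all constraints.

Infeasible: no point satisfies all constraints simultaneously.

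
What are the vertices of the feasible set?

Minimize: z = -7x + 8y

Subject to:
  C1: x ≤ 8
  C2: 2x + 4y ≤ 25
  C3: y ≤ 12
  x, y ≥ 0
Each vertex is the intersection of two constraint boundaries that also satisfies all remaining constraints:
  x = 0 and y = 0 → (0, 0)
  x = 8 and y = 0 → (8, 0)
  x = 8 and 2x + 4y = 25 → (8, 2.25)
  2x + 4y = 25 and x = 0 → (0, 6.25)

Vertices: (0, 0), (8, 0), (8, 2.25), (0, 6.25)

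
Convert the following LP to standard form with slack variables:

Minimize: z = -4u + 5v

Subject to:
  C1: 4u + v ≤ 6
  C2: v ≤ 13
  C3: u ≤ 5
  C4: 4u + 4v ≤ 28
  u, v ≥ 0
min z = -4u + 5v

s.t.
  4u + v + s1 = 6
  v + s2 = 13
  u + s3 = 5
  4u + 4v + s4 = 28
  u, v, s1, s2, s3, s4 ≥ 0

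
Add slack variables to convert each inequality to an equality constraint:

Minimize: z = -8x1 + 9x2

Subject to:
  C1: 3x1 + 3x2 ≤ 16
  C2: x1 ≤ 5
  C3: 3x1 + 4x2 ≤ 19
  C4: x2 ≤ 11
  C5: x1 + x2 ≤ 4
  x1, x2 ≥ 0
min z = -8x1 + 9x2

s.t.
  3x1 + 3x2 + s1 = 16
  x1 + s2 = 5
  3x1 + 4x2 + s3 = 19
  x2 + s4 = 11
  x1 + x2 + s5 = 4
  x1, x2, s1, s2, s3, s4, s5 ≥ 0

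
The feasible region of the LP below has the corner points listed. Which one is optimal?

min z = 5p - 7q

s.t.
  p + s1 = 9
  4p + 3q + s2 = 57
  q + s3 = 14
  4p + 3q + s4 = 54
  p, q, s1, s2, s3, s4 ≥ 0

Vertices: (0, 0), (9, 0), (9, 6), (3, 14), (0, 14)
Evaluating z = 5p - 7q at each vertex:
  (0, 0): z = 0
  (9, 0): z = 45
  (9, 6): z = 3
  (3, 14): z = -83
  (0, 14): z = -98

The smallest value is z = -98, attained at (0, 14).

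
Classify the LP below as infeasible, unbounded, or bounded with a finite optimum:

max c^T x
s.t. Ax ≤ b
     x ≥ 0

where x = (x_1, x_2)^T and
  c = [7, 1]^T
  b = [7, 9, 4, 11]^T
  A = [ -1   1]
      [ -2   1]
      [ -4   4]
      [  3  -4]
Feasible point: (0, 0) satisfies every constraint, so the LP is feasible.
Direction d = (1, 1): for each constraint row a, a·d ≤ 0 —
  (-1)(1) + (1)(1) = 0 ≤ 0
  (-2)(1) + (1)(1) = -1 ≤ 0
  (-4)(1) + (4)(1) = 0 ≤ 0
  (3)(1) + (-4)(1) = -1 ≤ 0
and d ≥ 0, so (0, 0) + t·d stays feasible for every t ≥ 0. Along this ray z = 7x_1 + x_2 changes by 8 per unit t, so z → +∞.

Unbounded — the objective can increase without bound over the feasible region.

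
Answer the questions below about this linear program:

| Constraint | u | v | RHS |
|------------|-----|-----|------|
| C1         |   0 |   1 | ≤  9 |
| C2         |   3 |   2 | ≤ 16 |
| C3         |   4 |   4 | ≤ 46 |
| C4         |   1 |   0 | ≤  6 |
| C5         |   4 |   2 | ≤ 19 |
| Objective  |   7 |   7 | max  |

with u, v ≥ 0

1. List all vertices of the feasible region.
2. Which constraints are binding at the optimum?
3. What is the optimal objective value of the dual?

1. (0, 0), (4.75, 0), (3, 3.5), (0, 8)
2. C2, u ≥ 0
3. 56 (by strong duality, equal to the primal optimum)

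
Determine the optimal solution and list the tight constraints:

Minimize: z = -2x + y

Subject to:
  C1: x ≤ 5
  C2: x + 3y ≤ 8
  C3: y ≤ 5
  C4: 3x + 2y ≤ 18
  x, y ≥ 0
Optimal: x = 5, y = 0
Slack at optimum:
  C1: slack = 0 (binding)
  C2: slack = 3
  C3: slack = 5
  C4: slack = 3
  x ≥ 0: x = 5
  y ≥ 0: y = 0 (binding)
Binding constraints: C1, y ≥ 0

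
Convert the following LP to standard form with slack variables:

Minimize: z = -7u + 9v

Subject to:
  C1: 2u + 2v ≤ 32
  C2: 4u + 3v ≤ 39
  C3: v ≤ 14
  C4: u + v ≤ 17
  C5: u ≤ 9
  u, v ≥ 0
min z = -7u + 9v

s.t.
  2u + 2v + s1 = 32
  4u + 3v + s2 = 39
  v + s3 = 14
  u + v + s4 = 17
  u + s5 = 9
  u, v, s1, s2, s3, s4, s5 ≥ 0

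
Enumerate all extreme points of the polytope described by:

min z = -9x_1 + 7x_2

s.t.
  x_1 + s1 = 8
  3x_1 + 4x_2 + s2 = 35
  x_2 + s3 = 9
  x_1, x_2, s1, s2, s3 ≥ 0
Each vertex is the intersection of two constraint boundaries that also satisfies all remaining constraints:
  x_1 = 0 and x_2 = 0 → (0, 0)
  x_1 = 8 and x_2 = 0 → (8, 0)
  x_1 = 8 and 3x_1 + 4x_2 = 35 → (8, 2.75)
  3x_1 + 4x_2 = 35 and x_1 = 0 → (0, 8.75)

Vertices: (0, 0), (8, 0), (8, 2.75), (0, 8.75)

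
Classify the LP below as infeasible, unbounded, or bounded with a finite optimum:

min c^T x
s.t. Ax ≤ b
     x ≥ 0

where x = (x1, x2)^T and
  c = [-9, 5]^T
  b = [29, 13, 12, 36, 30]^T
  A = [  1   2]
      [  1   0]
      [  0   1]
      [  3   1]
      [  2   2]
The point (12, 0) satisfies every constraint, so the LP is feasible; the constraints give x1 ≤ 13 and x2 ≤ 12, which with x1, x2 ≥ 0 keep the feasible region inside a bounded box. A feasible, bounded LP attains a finite optimum at a vertex.

Feasible with finite optimum z* = -108 at (12, 0).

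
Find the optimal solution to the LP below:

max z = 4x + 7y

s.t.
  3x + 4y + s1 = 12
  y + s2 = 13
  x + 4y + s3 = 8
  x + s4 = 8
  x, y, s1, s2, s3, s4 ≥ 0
Each vertex is the intersection of two constraint boundaries that also satisfies all remaining constraints:
  x = 0 and y = 0 → (0, 0)
  3x + 4y = 12 and y = 0 → (4, 0)
  3x + 4y = 12 and x + 4y = 8 → (2, 1.5)
  x + 4y = 8 and x = 0 → (0, 2)

Evaluating z = 4x + 7y at each vertex:
  (0, 0): z = 0
  (4, 0): z = 16
  (2, 1.5): z = 18.5
  (0, 2): z = 14

The maximum is at (2, 1.5) with z = 18.5.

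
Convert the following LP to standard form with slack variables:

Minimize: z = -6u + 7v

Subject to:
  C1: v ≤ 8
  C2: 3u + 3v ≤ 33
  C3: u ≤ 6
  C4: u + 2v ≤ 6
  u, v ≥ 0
min z = -6u + 7v

s.t.
  v + s1 = 8
  3u + 3v + s2 = 33
  u + s3 = 6
  u + 2v + s4 = 6
  u, v, s1, s2, s3, s4 ≥ 0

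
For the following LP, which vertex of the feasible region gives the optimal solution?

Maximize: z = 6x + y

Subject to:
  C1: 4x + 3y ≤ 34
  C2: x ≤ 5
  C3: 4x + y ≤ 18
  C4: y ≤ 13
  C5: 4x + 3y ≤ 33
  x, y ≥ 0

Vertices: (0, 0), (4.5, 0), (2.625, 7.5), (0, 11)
Evaluating z = 6x + y at each vertex:
  (0, 0): z = 0
  (4.5, 0): z = 27
  (2.625, 7.5): z = 23.25
  (0, 11): z = 11

The largest value is z = 27, attained at (4.5, 0).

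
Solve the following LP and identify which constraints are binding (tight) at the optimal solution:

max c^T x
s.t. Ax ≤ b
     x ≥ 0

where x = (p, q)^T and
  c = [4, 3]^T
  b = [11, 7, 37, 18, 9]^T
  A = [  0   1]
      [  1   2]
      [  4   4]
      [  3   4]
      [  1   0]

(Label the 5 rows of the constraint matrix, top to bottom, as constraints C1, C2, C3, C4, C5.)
Optimal: p = 6, q = 0
Slack at optimum:
  C1: slack = 11
  C2: slack = 1
  C3: slack = 13
  C4: slack = 0 (binding)
  C5: slack = 3
  p ≥ 0: p = 6
  q ≥ 0: q = 0 (binding)
Binding constraints: C4, q ≥ 0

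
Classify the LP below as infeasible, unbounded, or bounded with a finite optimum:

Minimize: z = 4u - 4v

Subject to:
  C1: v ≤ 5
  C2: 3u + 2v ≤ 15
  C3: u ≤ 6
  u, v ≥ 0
The point (0, 5) satisfies every constraint, so the LP is feasible; the constraints give u ≤ 6 and v ≤ 5, which with u, v ≥ 0 keep the feasible region inside a bounded box. A feasible, bounded LP attains a finite optimum at a vertex.

Evaluating z = 4u - 4v at each vertex:
  (0, 0): z = 0
  (5, 0): z = 20
  (1.667, 5): z = -13.33
  (0, 5): z = -20

Bounded optimum: z* = -20 at (0, 5).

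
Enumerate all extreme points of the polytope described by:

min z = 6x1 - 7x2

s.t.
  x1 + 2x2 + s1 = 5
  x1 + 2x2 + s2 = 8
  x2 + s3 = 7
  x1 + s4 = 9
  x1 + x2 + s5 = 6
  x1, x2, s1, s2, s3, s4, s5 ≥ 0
Each vertex is the intersection of two constraint boundaries that also satisfies all remaining constraints:
  x1 = 0 and x2 = 0 → (0, 0)
  x1 + 2x2 = 5 and x2 = 0 → (5, 0)
  x1 + 2x2 = 5 and x1 = 0 → (0, 2.5)

Vertices: (0, 0), (5, 0), (0, 2.5)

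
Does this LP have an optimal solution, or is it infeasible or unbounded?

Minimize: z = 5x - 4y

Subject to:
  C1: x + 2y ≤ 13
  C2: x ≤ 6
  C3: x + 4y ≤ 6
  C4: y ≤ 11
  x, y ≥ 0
The point (0, 1.5) satisfies every constraint, so the LP is feasible; the constraints give x ≤ 6 and y ≤ 11, which with x, y ≥ 0 keep the feasible region inside a bounded box. A feasible, bounded LP attains a finite optimum at a vertex.

Evaluating z = 5x - 4y at each vertex:
  (0, 0): z = 0
  (6, 0): z = 30
  (0, 1.5): z = -6

Feasible with finite optimum z* = -6 at (0, 1.5).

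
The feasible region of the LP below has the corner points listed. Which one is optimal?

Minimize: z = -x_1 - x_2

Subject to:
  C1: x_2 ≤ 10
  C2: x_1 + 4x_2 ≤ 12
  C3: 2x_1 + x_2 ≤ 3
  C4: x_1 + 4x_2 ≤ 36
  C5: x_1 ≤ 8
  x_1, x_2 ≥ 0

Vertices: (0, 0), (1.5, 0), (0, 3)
(0, 3) with z = -3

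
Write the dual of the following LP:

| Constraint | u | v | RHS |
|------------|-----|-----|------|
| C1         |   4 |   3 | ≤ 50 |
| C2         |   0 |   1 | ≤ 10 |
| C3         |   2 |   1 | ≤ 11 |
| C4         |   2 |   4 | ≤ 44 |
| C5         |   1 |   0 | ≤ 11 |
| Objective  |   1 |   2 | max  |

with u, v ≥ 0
Minimize: z = 50y1 + 10y2 + 11y3 + 44y4 + 11y5

Subject to:
  C1: -4y1 - 2y3 - 2y4 - y5 ≤ -1
  C2: -3y1 - y2 - y3 - 4y4 ≤ -2
  y1, y2, y3, y4, y5 ≥ 0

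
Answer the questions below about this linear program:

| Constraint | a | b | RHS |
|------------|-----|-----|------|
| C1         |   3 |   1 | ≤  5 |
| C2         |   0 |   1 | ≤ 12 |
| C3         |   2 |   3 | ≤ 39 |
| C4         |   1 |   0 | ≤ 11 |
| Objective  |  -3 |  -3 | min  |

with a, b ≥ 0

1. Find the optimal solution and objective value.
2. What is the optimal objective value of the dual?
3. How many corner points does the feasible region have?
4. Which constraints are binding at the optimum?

1. a = 0, b = 5, z = -15
2. -15 (by strong duality, equal to the primal optimum)
3. 3
4. C1, a ≥ 0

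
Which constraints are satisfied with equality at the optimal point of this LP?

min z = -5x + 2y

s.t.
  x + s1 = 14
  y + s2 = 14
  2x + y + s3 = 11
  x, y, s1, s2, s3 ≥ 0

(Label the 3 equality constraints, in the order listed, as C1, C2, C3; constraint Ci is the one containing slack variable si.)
Optimal: x = 5.5, y = 0
Binding: C3, y ≥ 0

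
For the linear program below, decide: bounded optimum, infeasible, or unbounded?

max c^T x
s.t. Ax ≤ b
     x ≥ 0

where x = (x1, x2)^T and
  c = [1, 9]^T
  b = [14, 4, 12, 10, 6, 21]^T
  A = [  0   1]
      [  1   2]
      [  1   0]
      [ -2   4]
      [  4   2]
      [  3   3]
The point (0, 2) satisfies every constraint, so the LP is feasible; the constraints give x1 ≤ 12 and x2 ≤ 14, which with x1, x2 ≥ 0 keep the feasible region inside a bounded box. A feasible, bounded LP attains a finite optimum at a vertex.

Evaluating z = x1 + 9x2 at each vertex:
  (0, 0): z = 0
  (1.5, 0): z = 1.5
  (0.6667, 1.667): z = 15.67
  (0, 2): z = 18

Feasible with finite optimum z* = 18 at (0, 2).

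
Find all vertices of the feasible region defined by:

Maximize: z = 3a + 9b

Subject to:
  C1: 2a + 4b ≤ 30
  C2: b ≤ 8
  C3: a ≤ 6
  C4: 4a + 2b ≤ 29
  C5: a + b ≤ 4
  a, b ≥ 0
Each vertex is the intersection of two constraint boundaries that also satisfies all remaining constraints:
  a = 0 and b = 0 → (0, 0)
  a + b = 4 and b = 0 → (4, 0)
  a + b = 4 and a = 0 → (0, 4)

Vertices: (0, 0), (4, 0), (0, 4)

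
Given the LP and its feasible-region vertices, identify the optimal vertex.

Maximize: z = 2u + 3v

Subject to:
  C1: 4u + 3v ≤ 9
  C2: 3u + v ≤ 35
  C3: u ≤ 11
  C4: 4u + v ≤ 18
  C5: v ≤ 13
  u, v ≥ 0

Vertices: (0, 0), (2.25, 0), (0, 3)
(0, 3) with z = 9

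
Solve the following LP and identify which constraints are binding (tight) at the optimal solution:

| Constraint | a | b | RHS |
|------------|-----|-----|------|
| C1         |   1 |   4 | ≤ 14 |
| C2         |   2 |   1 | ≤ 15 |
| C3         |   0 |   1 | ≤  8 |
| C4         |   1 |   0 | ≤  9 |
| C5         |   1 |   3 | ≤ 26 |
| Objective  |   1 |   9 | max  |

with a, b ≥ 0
Optimal: a = 0, b = 3.5
Binding: C1, a ≥ 0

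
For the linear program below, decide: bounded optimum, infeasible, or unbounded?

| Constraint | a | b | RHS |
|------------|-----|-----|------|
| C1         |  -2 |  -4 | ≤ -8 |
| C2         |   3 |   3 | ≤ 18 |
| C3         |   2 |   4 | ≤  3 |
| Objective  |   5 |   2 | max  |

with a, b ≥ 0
C3 requires 2a + 4b ≤ 3, while C1 (-2a - 4b ≤ -8) is equivalent to 2a + 4b ≥ 8. Together they would need 8 ≤ 2a + 4b ≤ 3, which is impossible since 8 > 3. No point satisfies all constraints.

Infeasible — the constraint set is empty.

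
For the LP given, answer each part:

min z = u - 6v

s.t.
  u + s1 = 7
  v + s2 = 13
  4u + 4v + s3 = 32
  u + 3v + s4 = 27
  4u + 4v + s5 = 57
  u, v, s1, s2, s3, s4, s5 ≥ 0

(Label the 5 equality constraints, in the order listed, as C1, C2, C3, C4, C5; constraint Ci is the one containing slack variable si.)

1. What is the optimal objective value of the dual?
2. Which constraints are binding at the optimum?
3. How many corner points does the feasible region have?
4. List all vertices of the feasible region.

1. -48 (by strong duality, equal to the primal optimum)
2. C3, u ≥ 0
3. 4
4. (0, 0), (7, 0), (7, 1), (0, 8)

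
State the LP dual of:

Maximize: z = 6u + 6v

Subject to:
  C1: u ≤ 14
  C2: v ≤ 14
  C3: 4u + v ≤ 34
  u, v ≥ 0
Minimize: z = 14y1 + 14y2 + 34y3

Subject to:
  C1: -y1 - 4y3 ≤ -6
  C2: -y2 - y3 ≤ -6
  y1, y2, y3 ≥ 0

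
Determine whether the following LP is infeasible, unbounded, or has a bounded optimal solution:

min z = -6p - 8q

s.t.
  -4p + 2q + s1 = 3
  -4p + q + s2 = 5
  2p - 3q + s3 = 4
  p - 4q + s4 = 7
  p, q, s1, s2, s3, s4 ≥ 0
Feasible point: (0, 0) satisfies every constraint, so the LP is feasible.
Direction d = (1, 1): for each constraint row a, a·d ≤ 0 —
  (-4)(1) + (2)(1) = -2 ≤ 0
  (-4)(1) + (1)(1) = -3 ≤ 0
  (2)(1) + (-3)(1) = -1 ≤ 0
  (1)(1) + (-4)(1) = -3 ≤ 0
and d ≥ 0, so (0, 0) + t·d stays feasible for every t ≥ 0. Along this ray z = -6p - 8q changes by -14 per unit t, so z → −∞.

The LP is unbounded; z can be made arbitrarily small.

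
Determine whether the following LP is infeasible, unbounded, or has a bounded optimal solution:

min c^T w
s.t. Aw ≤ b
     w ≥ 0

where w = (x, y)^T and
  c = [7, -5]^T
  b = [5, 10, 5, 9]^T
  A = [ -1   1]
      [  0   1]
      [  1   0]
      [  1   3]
The point (0, 3) satisfies every constraint, so the LP is feasible; the constraints give x ≤ 5 and y ≤ 10, which with x, y ≥ 0 keep the feasible region inside a bounded box. A feasible, bounded LP attains a finite optimum at a vertex.

Feasible with finite optimum z* = -15 at (0, 3).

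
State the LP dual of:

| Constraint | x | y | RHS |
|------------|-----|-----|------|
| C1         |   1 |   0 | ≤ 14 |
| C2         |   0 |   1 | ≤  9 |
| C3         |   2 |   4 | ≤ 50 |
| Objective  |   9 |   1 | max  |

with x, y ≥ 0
Minimize: z = 14y1 + 9y2 + 50y3

Subject to:
  C1: -y1 - 2y3 ≤ -9
  C2: -y2 - 4y3 ≤ -1
  y1, y2, y3 ≥ 0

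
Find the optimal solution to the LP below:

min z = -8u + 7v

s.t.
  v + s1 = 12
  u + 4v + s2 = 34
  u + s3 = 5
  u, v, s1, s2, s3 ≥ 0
Each vertex is the intersection of two constraint boundaries that also satisfies all remaining constraints:
  u = 0 and v = 0 → (0, 0)
  u = 5 and v = 0 → (5, 0)
  u + 4v = 34 and u = 5 → (5, 7.25)
  u + 4v = 34 and u = 0 → (0, 8.5)

Evaluating z = -8u + 7v at each vertex:
  (0, 0): z = 0
  (5, 0): z = -40
  (5, 7.25): z = 10.75
  (0, 8.5): z = 59.5

The minimum is at (5, 0) with z = -40.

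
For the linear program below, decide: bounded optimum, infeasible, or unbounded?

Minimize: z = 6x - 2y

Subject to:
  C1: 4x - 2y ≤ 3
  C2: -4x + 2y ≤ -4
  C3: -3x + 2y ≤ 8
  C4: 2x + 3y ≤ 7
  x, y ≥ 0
C1 requires 4x - 2y ≤ 3, while C2 (-4x + 2y ≤ -4) is equivalent to 4x - 2y ≥ 4. Together they would need 4 ≤ 4x - 2y ≤ 3, which is impossible since 4 > 3. No point satisfies all constraints.

The feasible region is empty; the LP is infeasible.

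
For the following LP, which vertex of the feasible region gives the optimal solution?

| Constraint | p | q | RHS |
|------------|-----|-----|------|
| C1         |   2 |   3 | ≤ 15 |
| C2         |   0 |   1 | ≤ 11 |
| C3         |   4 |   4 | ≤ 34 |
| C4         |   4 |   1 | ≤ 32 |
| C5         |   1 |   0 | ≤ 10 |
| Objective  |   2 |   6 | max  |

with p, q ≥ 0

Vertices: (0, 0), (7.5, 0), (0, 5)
Evaluating z = 2p + 6q at each vertex:
  (0, 0): z = 0
  (7.5, 0): z = 15
  (0, 5): z = 30

The largest value is z = 30, attained at (0, 5).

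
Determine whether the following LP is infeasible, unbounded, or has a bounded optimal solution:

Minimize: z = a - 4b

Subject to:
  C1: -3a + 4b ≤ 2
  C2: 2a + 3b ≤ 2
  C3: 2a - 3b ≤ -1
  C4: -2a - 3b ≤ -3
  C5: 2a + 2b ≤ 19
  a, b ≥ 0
C2 requires 2a + 3b ≤ 2, while C4 (-2a - 3b ≤ -3) is equivalent to 2a + 3b ≥ 3. Together they would need 3 ≤ 2a + 3b ≤ 2, which is impossible since 3 > 2. No point satisfies all constraints.

Infeasible — the constraint set is empty.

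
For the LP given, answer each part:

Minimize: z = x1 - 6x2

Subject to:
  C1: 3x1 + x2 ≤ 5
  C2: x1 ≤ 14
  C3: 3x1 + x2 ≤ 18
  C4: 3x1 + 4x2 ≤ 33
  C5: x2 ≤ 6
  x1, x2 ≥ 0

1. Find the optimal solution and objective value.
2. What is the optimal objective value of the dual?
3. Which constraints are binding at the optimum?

1. x1 = 0, x2 = 5, z = -30
2. -30 (by strong duality, equal to the primal optimum)
3. C1, x1 ≥ 0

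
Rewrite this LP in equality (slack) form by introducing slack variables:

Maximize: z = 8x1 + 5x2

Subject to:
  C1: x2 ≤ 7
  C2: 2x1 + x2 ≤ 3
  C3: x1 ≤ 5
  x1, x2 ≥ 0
max z = 8x1 + 5x2

s.t.
  x2 + s1 = 7
  2x1 + x2 + s2 = 3
  x1 + s3 = 5
  x1, x2, s1, s2, s3 ≥ 0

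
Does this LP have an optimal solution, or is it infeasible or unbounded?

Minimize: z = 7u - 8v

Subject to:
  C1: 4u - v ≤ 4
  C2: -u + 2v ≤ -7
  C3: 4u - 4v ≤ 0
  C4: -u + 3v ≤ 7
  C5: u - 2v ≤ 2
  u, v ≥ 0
C5 requires u - 2v ≤ 2, while C2 (-u + 2v ≤ -7) is equivalent to u - 2v ≥ 7. Together they would need 7 ≤ u - 2v ≤ 2, which is impossible since 7 > 2. No point satisfies all constraints.

Infeasible: no point satisfies all constraints simultaneously.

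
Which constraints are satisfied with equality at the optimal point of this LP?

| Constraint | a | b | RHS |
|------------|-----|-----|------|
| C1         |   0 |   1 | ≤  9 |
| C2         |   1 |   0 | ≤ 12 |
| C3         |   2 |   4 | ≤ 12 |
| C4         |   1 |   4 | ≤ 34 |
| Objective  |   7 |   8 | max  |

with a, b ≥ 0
Optimal: a = 6, b = 0
Slack at optimum:
  C1: slack = 9
  C2: slack = 6
  C3: slack = 0 (binding)
  C4: slack = 28
  a ≥ 0: a = 6
  b ≥ 0: b = 0 (binding)
Binding constraints: C3, b ≥ 0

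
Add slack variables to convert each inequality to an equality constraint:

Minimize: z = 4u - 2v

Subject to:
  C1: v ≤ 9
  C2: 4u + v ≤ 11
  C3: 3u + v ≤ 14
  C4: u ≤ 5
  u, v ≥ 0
min z = 4u - 2v

s.t.
  v + s1 = 9
  4u + v + s2 = 11
  3u + v + s3 = 14
  u + s4 = 5
  u, v, s1, s2, s3, s4 ≥ 0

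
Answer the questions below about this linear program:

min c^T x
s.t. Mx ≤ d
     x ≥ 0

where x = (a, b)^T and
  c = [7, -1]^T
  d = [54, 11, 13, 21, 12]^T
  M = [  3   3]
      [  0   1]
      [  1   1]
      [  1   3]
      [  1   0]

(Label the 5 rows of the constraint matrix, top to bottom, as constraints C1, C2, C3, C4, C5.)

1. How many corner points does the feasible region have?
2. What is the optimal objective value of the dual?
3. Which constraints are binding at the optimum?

1. 5
2. -7 (by strong duality, equal to the primal optimum)
3. C4, a ≥ 0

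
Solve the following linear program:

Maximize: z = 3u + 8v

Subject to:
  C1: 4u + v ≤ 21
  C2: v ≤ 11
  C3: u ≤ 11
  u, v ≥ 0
u = 2.5, v = 11, z = 95.5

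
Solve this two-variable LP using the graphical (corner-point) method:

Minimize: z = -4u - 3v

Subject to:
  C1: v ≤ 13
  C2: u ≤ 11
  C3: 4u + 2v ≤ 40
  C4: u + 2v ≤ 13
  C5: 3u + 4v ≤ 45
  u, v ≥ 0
Each vertex is the intersection of two constraint boundaries that also satisfies all remaining constraints:
  u = 0 and v = 0 → (0, 0)
  4u + 2v = 40 and v = 0 → (10, 0)
  4u + 2v = 40 and u + 2v = 13 → (9, 2)
  u + 2v = 13 and u = 0 → (0, 6.5)

Evaluating z = -4u - 3v at each vertex:
  (0, 0): z = 0
  (10, 0): z = -40
  (9, 2): z = -42
  (0, 6.5): z = -19.5

The minimum is at (9, 2) with z = -42.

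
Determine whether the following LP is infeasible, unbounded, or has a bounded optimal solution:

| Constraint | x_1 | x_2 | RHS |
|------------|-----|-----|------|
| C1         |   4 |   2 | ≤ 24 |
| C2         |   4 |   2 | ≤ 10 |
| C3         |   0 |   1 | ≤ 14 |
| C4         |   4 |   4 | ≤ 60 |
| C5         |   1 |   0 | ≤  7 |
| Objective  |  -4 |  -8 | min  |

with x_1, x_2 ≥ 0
The point (0, 5) satisfies every constraint, so the LP is feasible; the constraints give x_1 ≤ 7 and x_2 ≤ 14, which with x_1, x_2 ≥ 0 keep the feasible region inside a bounded box. A feasible, bounded LP attains a finite optimum at a vertex.

Evaluating z = -4x_1 - 8x_2 at each vertex:
  (0, 0): z = 0
  (2.5, 0): z = -10
  (0, 5): z = -40

The LP has an optimal solution: (0, 5) with z = -40.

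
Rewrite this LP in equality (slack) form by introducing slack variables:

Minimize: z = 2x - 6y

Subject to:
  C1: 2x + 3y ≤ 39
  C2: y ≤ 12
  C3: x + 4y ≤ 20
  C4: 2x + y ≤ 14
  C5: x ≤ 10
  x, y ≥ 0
min z = 2x - 6y

s.t.
  2x + 3y + s1 = 39
  y + s2 = 12
  x + 4y + s3 = 20
  2x + y + s4 = 14
  x + s5 = 10
  x, y, s1, s2, s3, s4, s5 ≥ 0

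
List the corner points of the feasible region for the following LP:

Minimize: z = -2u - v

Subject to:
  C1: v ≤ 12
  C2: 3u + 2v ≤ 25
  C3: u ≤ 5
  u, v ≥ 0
Each vertex is the intersection of two constraint boundaries that also satisfies all remaining constraints:
  u = 0 and v = 0 → (0, 0)
  u = 5 and v = 0 → (5, 0)
  3u + 2v = 25 and u = 5 → (5, 5)
  v = 12 and 3u + 2v = 25 → (0.3333, 12)
  v = 12 and u = 0 → (0, 12)

Vertices: (0, 0), (5, 0), (5, 5), (0.3333, 12), (0, 12)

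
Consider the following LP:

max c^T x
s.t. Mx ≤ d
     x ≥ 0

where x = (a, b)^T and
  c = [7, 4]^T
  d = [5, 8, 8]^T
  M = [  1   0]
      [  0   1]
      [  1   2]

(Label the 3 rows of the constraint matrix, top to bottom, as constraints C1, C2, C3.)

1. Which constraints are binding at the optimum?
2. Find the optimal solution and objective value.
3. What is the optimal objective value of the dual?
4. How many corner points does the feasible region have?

1. C1, C3
2. a = 5, b = 1.5, z = 41
3. 41 (by strong duality, equal to the primal optimum)
4. 4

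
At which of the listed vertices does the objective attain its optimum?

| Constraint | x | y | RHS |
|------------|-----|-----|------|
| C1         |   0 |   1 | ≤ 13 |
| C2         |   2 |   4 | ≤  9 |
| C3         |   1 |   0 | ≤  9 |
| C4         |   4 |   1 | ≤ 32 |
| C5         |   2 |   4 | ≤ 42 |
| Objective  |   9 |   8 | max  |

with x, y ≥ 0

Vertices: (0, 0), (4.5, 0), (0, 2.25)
Evaluating z = 9x + 8y at each vertex:
  (0, 0): z = 0
  (4.5, 0): z = 40.5
  (0, 2.25): z = 18

The largest value is z = 40.5, attained at (4.5, 0).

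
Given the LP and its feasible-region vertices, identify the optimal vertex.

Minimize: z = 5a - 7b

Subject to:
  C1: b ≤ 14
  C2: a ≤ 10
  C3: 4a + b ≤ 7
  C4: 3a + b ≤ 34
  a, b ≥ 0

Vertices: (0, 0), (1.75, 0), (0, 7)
Evaluating z = 5a - 7b at each vertex:
  (0, 0): z = 0
  (1.75, 0): z = 8.75
  (0, 7): z = -49

The smallest value is z = -49, attained at (0, 7).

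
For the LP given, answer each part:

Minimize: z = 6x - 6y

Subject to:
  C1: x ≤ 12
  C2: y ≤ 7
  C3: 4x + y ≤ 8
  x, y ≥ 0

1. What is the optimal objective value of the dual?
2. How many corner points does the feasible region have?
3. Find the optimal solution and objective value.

1. -42 (by strong duality, equal to the primal optimum)
2. 4
3. x = 0, y = 7, z = -42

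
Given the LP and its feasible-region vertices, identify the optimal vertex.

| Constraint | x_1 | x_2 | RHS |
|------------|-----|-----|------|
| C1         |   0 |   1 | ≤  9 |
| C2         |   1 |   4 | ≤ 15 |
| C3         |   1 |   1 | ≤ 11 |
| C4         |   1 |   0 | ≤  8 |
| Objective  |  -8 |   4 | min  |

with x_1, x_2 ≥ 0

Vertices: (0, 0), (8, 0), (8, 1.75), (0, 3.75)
(8, 0) with z = -64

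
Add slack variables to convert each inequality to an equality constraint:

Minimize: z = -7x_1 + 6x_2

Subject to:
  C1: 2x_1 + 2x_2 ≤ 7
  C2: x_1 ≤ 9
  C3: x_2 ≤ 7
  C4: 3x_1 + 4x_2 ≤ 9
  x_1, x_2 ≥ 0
min z = -7x_1 + 6x_2

s.t.
  2x_1 + 2x_2 + s1 = 7
  x_1 + s2 = 9
  x_2 + s3 = 7
  3x_1 + 4x_2 + s4 = 9
  x_1, x_2, s1, s2, s3, s4 ≥ 0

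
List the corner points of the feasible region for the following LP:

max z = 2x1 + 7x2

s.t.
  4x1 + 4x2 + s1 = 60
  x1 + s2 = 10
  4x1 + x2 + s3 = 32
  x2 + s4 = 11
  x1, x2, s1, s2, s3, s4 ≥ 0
Each vertex is the intersection of two constraint boundaries that also satisfies all remaining constraints:
  x1 = 0 and x2 = 0 → (0, 0)
  4x1 + x2 = 32 and x2 = 0 → (8, 0)
  4x1 + 4x2 = 60 and 4x1 + x2 = 32 → (5.667, 9.333)
  4x1 + 4x2 = 60 and x2 = 11 → (4, 11)
  x2 = 11 and x1 = 0 → (0, 11)

Vertices: (0, 0), (8, 0), (5.667, 9.333), (4, 11), (0, 11)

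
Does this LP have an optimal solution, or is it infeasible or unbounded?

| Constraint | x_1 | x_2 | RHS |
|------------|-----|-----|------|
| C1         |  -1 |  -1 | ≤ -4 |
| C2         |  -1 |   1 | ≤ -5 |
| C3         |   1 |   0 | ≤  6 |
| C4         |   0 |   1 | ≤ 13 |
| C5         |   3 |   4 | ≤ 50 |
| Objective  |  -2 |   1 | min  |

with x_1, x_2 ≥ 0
The point (6, 0) satisfies every constraint, so the LP is feasible; the constraints give x_1 ≤ 6 and x_2 ≤ 13, which with x_1, x_2 ≥ 0 keep the feasible region inside a bounded box. A feasible, bounded LP attains a finite optimum at a vertex.

Evaluating z = -2x_1 + x_2 at each vertex:
  (5, 0): z = -10
  (6, 0): z = -12
  (6, 1): z = -11

Bounded optimum: z* = -12 at (6, 0).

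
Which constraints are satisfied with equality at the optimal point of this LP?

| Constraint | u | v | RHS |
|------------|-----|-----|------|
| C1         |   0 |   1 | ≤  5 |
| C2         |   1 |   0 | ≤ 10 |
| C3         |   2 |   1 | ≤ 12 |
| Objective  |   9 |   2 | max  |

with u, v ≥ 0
Optimal: u = 6, v = 0
Slack at optimum:
  C1: slack = 5
  C2: slack = 4
  C3: slack = 0 (binding)
  u ≥ 0: u = 6
  v ≥ 0: v = 0 (binding)
Binding constraints: C3, v ≥ 0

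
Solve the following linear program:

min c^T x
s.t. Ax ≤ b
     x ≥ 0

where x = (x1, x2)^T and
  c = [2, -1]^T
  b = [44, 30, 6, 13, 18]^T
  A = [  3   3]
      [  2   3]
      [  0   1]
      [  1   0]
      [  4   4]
Each vertex is the intersection of two constraint boundaries that also satisfies all remaining constraints:
  x1 = 0 and x2 = 0 → (0, 0)
  4x1 + 4x2 = 18 and x2 = 0 → (4.5, 0)
  4x1 + 4x2 = 18 and x1 = 0 → (0, 4.5)

Evaluating z = 2x1 - x2 at each vertex:
  (0, 0): z = 0
  (4.5, 0): z = 9
  (0, 4.5): z = -4.5

The minimum is at (0, 4.5) with z = -4.5.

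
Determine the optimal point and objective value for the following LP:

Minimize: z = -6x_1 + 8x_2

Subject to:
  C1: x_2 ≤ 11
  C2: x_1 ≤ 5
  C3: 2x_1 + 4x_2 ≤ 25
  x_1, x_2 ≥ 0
x_1 = 5, x_2 = 0, z = -30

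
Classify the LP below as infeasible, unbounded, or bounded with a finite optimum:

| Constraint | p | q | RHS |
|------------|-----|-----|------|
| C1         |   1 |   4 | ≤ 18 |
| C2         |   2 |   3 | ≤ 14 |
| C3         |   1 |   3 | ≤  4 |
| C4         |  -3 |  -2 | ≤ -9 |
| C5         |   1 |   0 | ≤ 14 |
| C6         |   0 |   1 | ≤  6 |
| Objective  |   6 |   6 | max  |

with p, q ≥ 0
The point (4, 0) satisfies every constraint, so the LP is feasible; the constraints give p ≤ 14 and q ≤ 6, which with p, q ≥ 0 keep the feasible region inside a bounded box. A feasible, bounded LP attains a finite optimum at a vertex.

Bounded optimum: z* = 24 at (4, 0).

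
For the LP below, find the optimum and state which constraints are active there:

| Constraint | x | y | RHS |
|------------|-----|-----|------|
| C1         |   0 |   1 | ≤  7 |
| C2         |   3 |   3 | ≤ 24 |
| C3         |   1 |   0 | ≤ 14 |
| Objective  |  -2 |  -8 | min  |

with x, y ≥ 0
Optimal: x = 1, y = 7
Binding: C1, C2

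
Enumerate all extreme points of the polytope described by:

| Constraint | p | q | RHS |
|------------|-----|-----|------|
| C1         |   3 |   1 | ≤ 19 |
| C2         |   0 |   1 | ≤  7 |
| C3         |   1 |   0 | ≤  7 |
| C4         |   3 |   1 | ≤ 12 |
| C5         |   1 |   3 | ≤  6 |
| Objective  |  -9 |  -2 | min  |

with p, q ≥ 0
Each vertex is the intersection of two constraint boundaries that also satisfies all remaining constraints:
  p = 0 and q = 0 → (0, 0)
  3p + q = 12 and q = 0 → (4, 0)
  3p + q = 12 and p + 3q = 6 → (3.75, 0.75)
  p + 3q = 6 and p = 0 → (0, 2)

Vertices: (0, 0), (4, 0), (3.75, 0.75), (0, 2)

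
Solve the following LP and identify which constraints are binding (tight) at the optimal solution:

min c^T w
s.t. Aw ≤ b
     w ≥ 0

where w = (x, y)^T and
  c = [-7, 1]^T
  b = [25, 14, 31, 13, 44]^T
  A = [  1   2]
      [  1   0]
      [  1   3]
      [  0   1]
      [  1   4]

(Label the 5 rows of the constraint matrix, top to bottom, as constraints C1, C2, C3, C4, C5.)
Optimal: x = 14, y = 0
Slack at optimum:
  C1: slack = 11
  C2: slack = 0 (binding)
  C3: slack = 17
  C4: slack = 13
  C5: slack = 30
  x ≥ 0: x = 14
  y ≥ 0: y = 0 (binding)
Binding constraints: C2, y ≥ 0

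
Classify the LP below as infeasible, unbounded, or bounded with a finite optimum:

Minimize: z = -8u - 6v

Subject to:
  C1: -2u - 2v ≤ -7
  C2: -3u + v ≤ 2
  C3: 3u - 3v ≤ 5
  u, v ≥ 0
Feasible point: (1, 3) satisfies every constraint, so the LP is feasible.
Direction d = (1, 1): for each constraint row a, a·d ≤ 0 —
  (-2)(1) + (-2)(1) = -4 ≤ 0
  (-3)(1) + (1)(1) = -2 ≤ 0
  (3)(1) + (-3)(1) = 0 ≤ 0
and d ≥ 0, so (1, 3) + t·d stays feasible for every t ≥ 0. Along this ray z = -8u - 6v changes by -14 per unit t, so z → −∞.

Unbounded — the objective can decrease without bound over the feasible region.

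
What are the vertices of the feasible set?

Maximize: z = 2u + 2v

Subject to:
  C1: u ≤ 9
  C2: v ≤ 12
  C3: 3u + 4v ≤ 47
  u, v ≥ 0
Each vertex is the intersection of two constraint boundaries that also satisfies all remaining constraints:
  u = 0 and v = 0 → (0, 0)
  u = 9 and v = 0 → (9, 0)
  u = 9 and 3u + 4v = 47 → (9, 5)
  3u + 4v = 47 and u = 0 → (0, 11.75)

Vertices: (0, 0), (9, 0), (9, 5), (0, 11.75)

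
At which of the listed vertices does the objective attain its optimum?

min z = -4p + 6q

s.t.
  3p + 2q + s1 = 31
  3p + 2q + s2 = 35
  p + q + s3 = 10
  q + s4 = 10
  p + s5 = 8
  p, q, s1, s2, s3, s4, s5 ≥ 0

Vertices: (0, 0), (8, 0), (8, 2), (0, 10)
(8, 0) with z = -32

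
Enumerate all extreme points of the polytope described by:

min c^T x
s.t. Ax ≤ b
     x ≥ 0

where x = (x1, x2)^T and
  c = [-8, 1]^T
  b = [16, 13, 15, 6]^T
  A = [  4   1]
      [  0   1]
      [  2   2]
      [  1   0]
Each vertex is the intersection of two constraint boundaries that also satisfies all remaining constraints:
  x1 = 0 and x2 = 0 → (0, 0)
  4x1 + x2 = 16 and x2 = 0 → (4, 0)
  4x1 + x2 = 16 and 2x1 + 2x2 = 15 → (2.833, 4.667)
  2x1 + 2x2 = 15 and x1 = 0 → (0, 7.5)

Vertices: (0, 0), (4, 0), (2.833, 4.667), (0, 7.5)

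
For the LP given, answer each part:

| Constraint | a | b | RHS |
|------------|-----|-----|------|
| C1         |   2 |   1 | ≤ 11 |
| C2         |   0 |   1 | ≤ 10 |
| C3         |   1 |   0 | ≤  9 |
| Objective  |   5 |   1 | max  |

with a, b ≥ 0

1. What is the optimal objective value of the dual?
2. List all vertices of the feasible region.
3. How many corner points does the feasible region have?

1. 27.5 (by strong duality, equal to the primal optimum)
2. (0, 0), (5.5, 0), (0.5, 10), (0, 10)
3. 4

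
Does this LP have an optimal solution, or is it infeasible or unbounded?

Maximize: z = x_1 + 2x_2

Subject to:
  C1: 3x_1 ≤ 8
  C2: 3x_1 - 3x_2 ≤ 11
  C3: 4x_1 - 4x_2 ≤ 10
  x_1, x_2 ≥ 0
Feasible point: (0, 0) satisfies every constraint, so the LP is feasible.
Direction d = (0, 1): for each constraint row a, a·d ≤ 0 —
  (3)(0) + (0)(1) = 0 ≤ 0
  (3)(0) + (-3)(1) = -3 ≤ 0
  (4)(0) + (-4)(1) = -4 ≤ 0
and d ≥ 0, so (0, 0) + t·d stays feasible for every t ≥ 0. Along this ray z = x_1 + 2x_2 changes by 2 per unit t, so z → +∞.

Unbounded: there is a feasible ray along which z → +∞.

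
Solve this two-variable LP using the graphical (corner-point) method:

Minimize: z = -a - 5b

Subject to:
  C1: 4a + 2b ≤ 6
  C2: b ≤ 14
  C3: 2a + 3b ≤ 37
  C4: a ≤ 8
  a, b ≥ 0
Each vertex is the intersection of two constraint boundaries that also satisfies all remaining constraints:
  a = 0 and b = 0 → (0, 0)
  4a + 2b = 6 and b = 0 → (1.5, 0)
  4a + 2b = 6 and a = 0 → (0, 3)

Evaluating z = -a - 5b at each vertex:
  (0, 0): z = 0
  (1.5, 0): z = -1.5
  (0, 3): z = -15

The minimum is at (0, 3) with z = -15.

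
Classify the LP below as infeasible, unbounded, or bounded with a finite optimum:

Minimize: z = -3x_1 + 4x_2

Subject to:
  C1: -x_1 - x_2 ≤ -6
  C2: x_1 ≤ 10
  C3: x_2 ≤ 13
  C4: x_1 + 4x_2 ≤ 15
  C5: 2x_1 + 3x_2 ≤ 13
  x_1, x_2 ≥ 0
The point (6.5, 0) satisfies every constraint, so the LP is feasible; the constraints give x_1 ≤ 10 and x_2 ≤ 13, which with x_1, x_2 ≥ 0 keep the feasible region inside a bounded box. A feasible, bounded LP attains a finite optimum at a vertex.

Evaluating z = -3x_1 + 4x_2 at each vertex:
  (6, 0): z = -18
  (6.5, 0): z = -19.5
  (5, 1): z = -11

The LP has an optimal solution: (6.5, 0) with z = -19.5.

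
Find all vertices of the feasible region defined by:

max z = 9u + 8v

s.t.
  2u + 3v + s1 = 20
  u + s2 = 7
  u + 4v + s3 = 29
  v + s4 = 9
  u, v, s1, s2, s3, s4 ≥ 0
Each vertex is the intersection of two constraint boundaries that also satisfies all remaining constraints:
  u = 0 and v = 0 → (0, 0)
  u = 7 and v = 0 → (7, 0)
  2u + 3v = 20 and u = 7 → (7, 2)
  2u + 3v = 20 and u = 0 → (0, 6.667)

Vertices: (0, 0), (7, 0), (7, 2), (0, 6.667)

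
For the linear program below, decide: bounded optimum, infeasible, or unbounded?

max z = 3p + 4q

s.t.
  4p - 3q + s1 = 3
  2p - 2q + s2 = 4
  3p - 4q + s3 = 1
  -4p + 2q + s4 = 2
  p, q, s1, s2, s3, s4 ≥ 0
Feasible point: (0, 0) satisfies every constraint, so the LP is feasible.
Direction d = (3, 4): for each constraint row a, a·d ≤ 0 —
  (4)(3) + (-3)(4) = 0 ≤ 0
  (2)(3) + (-2)(4) = -2 ≤ 0
  (3)(3) + (-4)(4) = -7 ≤ 0
  (-4)(3) + (2)(4) = -4 ≤ 0
and d ≥ 0, so (0, 0) + t·d stays feasible for every t ≥ 0. Along this ray z = 3p + 4q changes by 25 per unit t, so z → +∞.

The LP is unbounded; z can be made arbitrarily large.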